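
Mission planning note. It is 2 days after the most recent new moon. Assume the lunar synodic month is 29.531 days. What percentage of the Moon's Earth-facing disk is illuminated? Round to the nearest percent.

4%

Elongation θ = 360° × 2/29.531 ≈ 24.4°.
With cos θ = 0.911, the lit fraction is (1 − 0.911)/2 ≈ 0.045, so 4%.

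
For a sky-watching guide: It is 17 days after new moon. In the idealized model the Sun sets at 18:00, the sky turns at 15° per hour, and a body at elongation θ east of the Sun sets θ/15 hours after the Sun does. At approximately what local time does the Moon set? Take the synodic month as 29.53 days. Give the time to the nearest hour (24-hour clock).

08:00

Phase angle: θ = 360°·(17 d)/(29.53 d) = 207.2°.
Delay after the Sun = 207.2° / (15°/h) ≈ 13.82 h.
18:00 + 13.82 h ≈ 07:49 → 08:00 to the nearest hour.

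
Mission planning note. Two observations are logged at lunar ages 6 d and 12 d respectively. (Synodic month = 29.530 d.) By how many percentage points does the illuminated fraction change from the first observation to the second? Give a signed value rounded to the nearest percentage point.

θ₁ = 360° × 6/29.530 = 73.1°, f₁ = (1 − cos θ₁)/2 = 0.355.
θ₂ = 360° × 12/29.530 = 146.3°, f₂ = (1 − cos θ₂)/2 = 0.916.
Change = f₂ − f₁ = +0.561 → +56 percentage points.

+56 percentage points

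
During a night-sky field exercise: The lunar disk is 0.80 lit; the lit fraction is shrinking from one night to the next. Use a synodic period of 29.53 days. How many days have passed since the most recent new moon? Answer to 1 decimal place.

19.1 days

From f = (1 − cos θ)/2: cos θ = 1 − 2×0.80 = -0.600; arccos → 126.9°.
Waning ⇒ past full, so θ = 360° − 126.9° = 233.1°.
That fraction of the synodic month is 233.1/360 × 29.53 d ≈ 19.12 d.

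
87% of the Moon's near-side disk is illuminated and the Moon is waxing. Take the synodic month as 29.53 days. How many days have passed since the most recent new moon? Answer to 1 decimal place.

Invert f = (1 − cos θ)/2 to get cos θ = 1 − 2(0.87) = -0.740, hence θ₀ = arccos -0.740 = 137.7°.
The Moon is waxing (0°–180°), so θ = 137.7° directly.
Age = 29.53 × 137.7°/360° ≈ 11.30 days.

11.3 days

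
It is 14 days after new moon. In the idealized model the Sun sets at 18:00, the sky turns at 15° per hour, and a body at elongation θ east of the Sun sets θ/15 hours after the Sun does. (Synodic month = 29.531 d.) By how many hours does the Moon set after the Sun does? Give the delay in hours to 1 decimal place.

The Moon has covered 14/29.531 of its cycle, so θ ≈ 360° × 14/29.531 = 170.7°.
At 15° of sky rotation per hour, 170.7° corresponds to a 11.38 h lag.
So the Moon sets 11.38 h after the Sun.

11.4 h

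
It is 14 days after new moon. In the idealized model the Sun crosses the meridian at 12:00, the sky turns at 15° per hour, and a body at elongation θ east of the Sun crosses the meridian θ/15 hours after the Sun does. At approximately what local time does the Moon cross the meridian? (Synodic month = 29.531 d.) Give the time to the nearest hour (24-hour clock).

23:00

Elongation θ = 360° × 14/29.531 ≈ 170.7°.
At 15° of sky rotation per hour, 170.7° corresponds to a 11.38 h lag.
12:00 + 11.38 h ≈ 23:23 → 23:00 to the nearest hour.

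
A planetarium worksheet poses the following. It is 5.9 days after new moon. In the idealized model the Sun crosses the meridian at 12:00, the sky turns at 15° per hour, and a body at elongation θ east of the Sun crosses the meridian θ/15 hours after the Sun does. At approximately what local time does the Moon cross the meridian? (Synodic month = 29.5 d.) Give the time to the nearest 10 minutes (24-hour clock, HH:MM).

16:50

Elongation θ = 360° × 5.9/29.5 ≈ 72.0°.
Delay after the Sun = 72.0° / (15°/h) ≈ 4.80 h.
12:00 + 4.800 h ≈ 16:48 → 16:50 to the nearest ten minutes.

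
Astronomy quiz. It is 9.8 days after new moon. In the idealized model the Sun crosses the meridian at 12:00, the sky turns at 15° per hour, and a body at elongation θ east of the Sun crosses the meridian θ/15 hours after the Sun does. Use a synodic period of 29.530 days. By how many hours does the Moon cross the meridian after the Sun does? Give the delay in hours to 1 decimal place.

8.0 h

Elongation θ = 360° × 9.8/29.530 ≈ 119.5°.
At 15° of sky rotation per hour, 119.5° corresponds to a 7.96 h lag.
So the Moon crosses the meridian 7.96 h after the Sun.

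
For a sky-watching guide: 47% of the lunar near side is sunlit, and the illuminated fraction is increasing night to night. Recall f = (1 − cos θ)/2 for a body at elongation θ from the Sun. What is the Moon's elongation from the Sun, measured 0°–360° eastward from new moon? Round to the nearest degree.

Invert f = (1 − cos θ)/2 to get cos θ = 1 − 2(0.47) = 0.060, hence θ₀ = arccos 0.060 = 86.6°.
Waxing ⇒ before full, so θ = 86.6°.

87°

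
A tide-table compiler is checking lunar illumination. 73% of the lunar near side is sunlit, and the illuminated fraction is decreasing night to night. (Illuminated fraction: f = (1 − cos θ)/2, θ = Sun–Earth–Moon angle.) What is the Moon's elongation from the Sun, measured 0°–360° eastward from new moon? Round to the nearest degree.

cos θ = 1 − 2f = -0.460, giving a principal value of 117.4°.
A waning Moon lies in 180°–360°, so θ = 360° − 117.4° = 242.6°.

243°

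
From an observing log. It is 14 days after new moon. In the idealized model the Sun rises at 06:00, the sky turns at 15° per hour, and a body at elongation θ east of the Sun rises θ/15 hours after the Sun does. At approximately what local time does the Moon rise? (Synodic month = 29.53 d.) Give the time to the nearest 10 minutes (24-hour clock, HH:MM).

17:20

Elongation θ = 360° × 14/29.53 ≈ 170.7°.
At 15° of sky rotation per hour, 170.7° corresponds to a 11.38 h lag.
06:00 + 11.378 h ≈ 17:23 → 17:20 to the nearest ten minutes.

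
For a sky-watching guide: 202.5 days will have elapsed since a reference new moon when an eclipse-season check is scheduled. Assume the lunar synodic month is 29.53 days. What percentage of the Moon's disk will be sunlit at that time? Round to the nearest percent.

19%

Reduce mod P: 202.5 − 6×29.53 = 25.32 d into the current lunation.
Phase angle: θ = 360°·(25.32 d)/(29.53 d) = 308.7°.
With cos θ = 0.625, the lit fraction is (1 − 0.625)/2 ≈ 0.188, so 19%.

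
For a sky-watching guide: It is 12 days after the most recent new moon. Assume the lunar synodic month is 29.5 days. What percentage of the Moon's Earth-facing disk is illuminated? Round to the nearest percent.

92%

Phase angle: θ = 360°·(12 d)/(29.5 d) = 146.4°.
With cos θ = (-0.833), the lit fraction is (1 − (-0.833))/2 ≈ 0.917, so 92%.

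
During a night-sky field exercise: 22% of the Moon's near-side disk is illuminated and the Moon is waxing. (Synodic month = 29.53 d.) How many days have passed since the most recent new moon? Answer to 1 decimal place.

4.6 days

From f = (1 − cos θ)/2: cos θ = 1 − 2×0.22 = 0.560; arccos → 55.9°.
Before full moon the principal value applies: θ = 55.9°.
At 360°/29.53 d per day, 55.9° corresponds to 4.59 days.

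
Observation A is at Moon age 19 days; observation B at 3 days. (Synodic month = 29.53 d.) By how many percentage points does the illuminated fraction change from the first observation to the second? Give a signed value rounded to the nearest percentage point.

θ₁ = 360° × 19/29.53 = 231.6°, f₁ = (1 − cos θ₁)/2 = 0.810.
θ₂ = 360° × 3/29.53 = 36.6°, f₂ = (1 − cos θ₂)/2 = 0.098.
Change = f₂ − f₁ = -0.712 → -71 percentage points.

-71 percentage points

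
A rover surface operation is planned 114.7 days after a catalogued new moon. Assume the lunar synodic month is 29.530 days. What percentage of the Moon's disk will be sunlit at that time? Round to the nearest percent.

13%

114.7/29.530 = 3.884 lunations, so 3 complete cycles and 26.11 d into the next.
Elongation θ = 360° × 26.11/29.530 ≈ 318.3°.
Illuminated fraction = (1 − cos 318.3°)/2 = (1 − 0.747)/2 ≈ 0.127, so 13%.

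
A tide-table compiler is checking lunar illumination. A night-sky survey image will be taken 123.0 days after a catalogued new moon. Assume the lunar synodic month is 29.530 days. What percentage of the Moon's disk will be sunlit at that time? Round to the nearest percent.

25%

123.0/29.530 = 4.165 lunations, so 4 complete cycles and 4.88 d into the next.
The Moon has covered 4.88/29.530 of its cycle, so θ ≈ 360° × 4.88/29.530 = 59.5°.
cos 59.5° = 0.508, so f = (1 − 0.508)/2 = 0.246, so 25%.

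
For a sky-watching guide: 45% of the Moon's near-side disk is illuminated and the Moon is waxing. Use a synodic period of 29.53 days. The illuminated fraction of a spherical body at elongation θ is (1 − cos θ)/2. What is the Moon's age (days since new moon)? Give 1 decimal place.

6.9 days

From f = (1 − cos θ)/2: cos θ = 1 − 2×0.45 = 0.100; arccos → 84.3°.
Before full moon the principal value applies: θ = 84.3°.
Age = 29.53 × 84.3°/360° ≈ 6.91 days.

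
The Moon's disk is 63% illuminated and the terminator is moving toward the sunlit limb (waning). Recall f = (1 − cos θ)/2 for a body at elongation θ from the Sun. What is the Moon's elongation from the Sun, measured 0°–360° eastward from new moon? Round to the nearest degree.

255°

Invert f = (1 − cos θ)/2 to get cos θ = 1 − 2(0.63) = -0.260, hence θ₀ = arccos -0.260 = 105.1°.
A waning Moon lies in 180°–360°, so θ = 360° − 105.1° = 254.9°.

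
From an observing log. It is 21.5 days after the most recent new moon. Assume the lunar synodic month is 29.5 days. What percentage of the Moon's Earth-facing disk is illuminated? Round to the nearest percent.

Phase angle: θ = 360°·(21.5 d)/(29.5 d) = 262.4°.
cos 262.4° = (-0.133), so f = (1 − (-0.133))/2 = 0.566, so 57%.

57%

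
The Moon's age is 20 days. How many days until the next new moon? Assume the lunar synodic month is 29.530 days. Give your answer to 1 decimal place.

9.5 days

One full lunation from the last new moon is 29.530 d; remaining = 29.530 − 20 = 9.530 d.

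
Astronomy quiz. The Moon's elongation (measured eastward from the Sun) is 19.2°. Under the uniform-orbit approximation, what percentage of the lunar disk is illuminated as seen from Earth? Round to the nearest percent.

3%

f = (1 − cos 19.2°)/2 = (1 − 0.944)/2 ≈ 0.028, i.e. 3%.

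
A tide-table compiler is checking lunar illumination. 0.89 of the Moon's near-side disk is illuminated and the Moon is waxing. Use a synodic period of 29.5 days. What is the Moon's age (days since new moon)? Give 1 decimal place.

From f = (1 − cos θ)/2: cos θ = 1 − 2×0.89 = -0.780; arccos → 141.3°.
Waxing ⇒ before full, so θ = 141.3°.
At 360°/29.5 d per day, 141.3° corresponds to 11.58 days.

11.6 days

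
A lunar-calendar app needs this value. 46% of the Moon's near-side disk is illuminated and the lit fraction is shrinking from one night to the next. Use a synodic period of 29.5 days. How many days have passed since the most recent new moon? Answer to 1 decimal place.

22.5 days

From f = (1 − cos θ)/2: cos θ = 1 − 2×0.46 = 0.080; arccos → 85.4°.
Waning ⇒ past full, so θ = 360° − 85.4° = 274.6°.
Age = 29.5 × 274.6°/360° ≈ 22.50 days.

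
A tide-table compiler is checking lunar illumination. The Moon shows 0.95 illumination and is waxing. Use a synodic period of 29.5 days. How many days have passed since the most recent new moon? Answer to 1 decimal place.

12.6 days

cos θ = 1 − 2f = -0.900, giving a principal value of 154.2°.
Waxing ⇒ before full, so θ = 154.2°.
That fraction of the synodic month is 154.2/360 × 29.5 d ≈ 12.63 d.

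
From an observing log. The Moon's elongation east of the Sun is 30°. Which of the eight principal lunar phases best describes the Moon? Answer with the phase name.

waxing crescent

The waxing crescent sector spans roughly 22°–68°; 30° falls inside it.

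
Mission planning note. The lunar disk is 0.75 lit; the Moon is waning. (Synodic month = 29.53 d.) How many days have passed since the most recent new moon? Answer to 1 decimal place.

cos θ = 1 − 2f = -0.500, giving a principal value of 120.0°.
Since the Moon is past full (waning), take the reflex angle: θ = 360° − 120.0° = 240.0°.
Age = 29.53 × 240.0°/360° ≈ 19.69 days.

19.7 days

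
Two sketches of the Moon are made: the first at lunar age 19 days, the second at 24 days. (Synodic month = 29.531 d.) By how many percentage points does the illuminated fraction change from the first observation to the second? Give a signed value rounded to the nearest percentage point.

-50 percentage points

First observation: θ = 360°·19/29.531 = 231.6°, so f = 0.810.
Second observation: θ = 292.6°, f = 0.308.
Δf = 0.308 − 0.810 = -0.502, i.e. -50 pp.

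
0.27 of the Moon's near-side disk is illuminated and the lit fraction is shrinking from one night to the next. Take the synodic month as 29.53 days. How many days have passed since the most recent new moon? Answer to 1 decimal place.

24.4 days

cos θ = 1 − 2f = 0.460, giving a principal value of 62.6°.
Since the Moon is past full (waning), take the reflex angle: θ = 360° − 62.6° = 297.4°.
At 360°/29.53 d per day, 297.4° corresponds to 24.39 days.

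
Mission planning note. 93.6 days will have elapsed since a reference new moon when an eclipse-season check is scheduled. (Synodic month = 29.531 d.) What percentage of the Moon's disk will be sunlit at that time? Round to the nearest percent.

26%

93.6/29.531 = 3.170 lunations, so 3 complete cycles and 5.01 d into the next.
Phase angle: θ = 360°·(5.01 d)/(29.531 d) = 61.0°.
Illuminated fraction = (1 − cos 61.0°)/2 = (1 − 0.484)/2 ≈ 0.258, so 26%.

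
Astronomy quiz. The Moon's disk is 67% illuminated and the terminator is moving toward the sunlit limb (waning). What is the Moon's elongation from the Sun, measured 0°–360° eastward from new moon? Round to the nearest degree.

250°

cos θ = 1 − 2f = -0.340, giving a principal value of 109.9°.
A waning Moon lies in 180°–360°, so θ = 360° − 109.9° = 250.1°.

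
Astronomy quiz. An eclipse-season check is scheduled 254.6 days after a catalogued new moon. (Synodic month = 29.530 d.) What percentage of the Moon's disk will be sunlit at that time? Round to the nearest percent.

86%

254.6/29.530 = 8.622 lunations, so 8 complete cycles and 18.36 d into the next.
Elongation θ = 360° × 18.36/29.530 ≈ 223.8°.
With cos θ = (-0.721), the lit fraction is (1 − (-0.721))/2 ≈ 0.861, so 86%.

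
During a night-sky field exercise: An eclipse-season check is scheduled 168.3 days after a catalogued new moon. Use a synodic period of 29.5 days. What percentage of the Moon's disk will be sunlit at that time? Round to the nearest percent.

168.3 d spans 5 complete synodic months (5 × 29.5 = 147.50 d) plus 20.80 d.
Elongation θ = 360° × 20.80/29.5 ≈ 253.8°.
Illuminated fraction = (1 − cos 253.8°)/2 = (1 − (-0.278))/2 ≈ 0.639, so 64%.

64%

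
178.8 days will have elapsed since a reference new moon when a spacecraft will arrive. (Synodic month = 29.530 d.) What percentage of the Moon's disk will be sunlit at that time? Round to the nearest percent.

3%

Reduce mod P: 178.8 − 6×29.530 = 1.62 d into the current lunation.
Phase angle: θ = 360°·(1.62 d)/(29.530 d) = 19.7°.
With cos θ = 0.941, the lit fraction is (1 − 0.941)/2 ≈ 0.029, so 3%.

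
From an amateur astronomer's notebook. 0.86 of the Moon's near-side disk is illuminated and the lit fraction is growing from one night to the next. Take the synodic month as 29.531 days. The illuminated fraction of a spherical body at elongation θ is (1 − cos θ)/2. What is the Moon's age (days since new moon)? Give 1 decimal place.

11.2 days

Invert f = (1 − cos θ)/2 to get cos θ = 1 − 2(0.86) = -0.720, hence θ₀ = arccos -0.720 = 136.1°.
Waxing ⇒ before full, so θ = 136.1°.
That fraction of the synodic month is 136.1/360 × 29.531 d ≈ 11.16 d.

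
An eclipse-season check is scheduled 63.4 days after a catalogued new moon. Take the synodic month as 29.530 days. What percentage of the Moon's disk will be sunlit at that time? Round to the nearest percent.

20%

63.4 d spans 2 complete synodic months (2 × 29.530 = 59.06 d) plus 4.34 d.
The Moon has covered 4.34/29.530 of its cycle, so θ ≈ 360° × 4.34/29.530 = 52.9°.
With cos θ = 0.603, the lit fraction is (1 − 0.603)/2 ≈ 0.198, so 20%.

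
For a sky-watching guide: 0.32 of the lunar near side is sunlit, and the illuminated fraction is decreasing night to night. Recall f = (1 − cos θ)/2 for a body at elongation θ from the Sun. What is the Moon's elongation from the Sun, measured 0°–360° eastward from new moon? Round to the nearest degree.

From f = (1 − cos θ)/2: cos θ = 1 − 2×0.32 = 0.360; arccos → 68.9°.
A waning Moon lies in 180°–360°, so θ = 360° − 68.9° = 291.1°.

291°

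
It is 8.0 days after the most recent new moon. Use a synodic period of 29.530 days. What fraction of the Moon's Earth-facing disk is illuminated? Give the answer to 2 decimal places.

0.57

Elongation θ = 360° × 8.0/29.530 ≈ 97.5°.
Illuminated fraction = (1 − cos 97.5°)/2 = (1 − (-0.131))/2 ≈ 0.566.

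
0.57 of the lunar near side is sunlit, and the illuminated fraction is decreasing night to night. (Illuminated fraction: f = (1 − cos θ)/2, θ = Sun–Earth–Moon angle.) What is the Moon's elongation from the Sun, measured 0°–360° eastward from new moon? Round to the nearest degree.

262°

cos θ = 1 − 2f = -0.140, giving a principal value of 98.0°.
Waning ⇒ past full, so θ = 360° − 98.0° = 262.0°.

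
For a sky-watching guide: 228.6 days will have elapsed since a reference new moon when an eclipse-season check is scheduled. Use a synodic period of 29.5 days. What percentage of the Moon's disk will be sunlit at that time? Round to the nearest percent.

228.6/29.5 = 7.749 lunations, so 7 complete cycles and 22.10 d into the next.
The Moon has covered 22.10/29.5 of its cycle, so θ ≈ 360° × 22.10/29.5 = 269.7°.
cos 269.7° = (-0.005), so f = (1 − (-0.005))/2 = 0.503, so 50%.

50%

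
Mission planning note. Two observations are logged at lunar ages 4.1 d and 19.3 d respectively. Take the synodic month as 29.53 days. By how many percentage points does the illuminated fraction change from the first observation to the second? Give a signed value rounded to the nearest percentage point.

+61 pp

θ₁ = 360° × 4.1/29.53 = 50.0°, f₁ = (1 − cos θ₁)/2 = 0.178.
θ₂ = 360° × 19.3/29.53 = 235.3°, f₂ = (1 − cos θ₂)/2 = 0.785.
Change = f₂ − f₁ = +0.606 → +61 percentage points.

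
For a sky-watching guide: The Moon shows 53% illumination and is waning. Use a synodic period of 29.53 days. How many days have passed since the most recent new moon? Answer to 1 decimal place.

21.9 days

Invert f = (1 − cos θ)/2 to get cos θ = 1 − 2(0.53) = -0.060, hence θ₀ = arccos -0.060 = 93.4°.
Since the Moon is past full (waning), take the reflex angle: θ = 360° − 93.4° = 266.6°.
At 360°/29.53 d per day, 266.6° corresponds to 21.87 days.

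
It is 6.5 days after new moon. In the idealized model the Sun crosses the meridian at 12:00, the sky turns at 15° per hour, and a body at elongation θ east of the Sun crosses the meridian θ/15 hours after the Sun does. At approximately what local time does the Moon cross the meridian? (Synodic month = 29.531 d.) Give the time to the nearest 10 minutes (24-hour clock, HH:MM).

Elongation θ = 360° × 6.5/29.531 ≈ 79.2°.
Delay after the Sun = 79.2° / (15°/h) ≈ 5.28 h.
12:00 + 5.283 h ≈ 17:17 → 17:20 to the nearest ten minutes.

17:20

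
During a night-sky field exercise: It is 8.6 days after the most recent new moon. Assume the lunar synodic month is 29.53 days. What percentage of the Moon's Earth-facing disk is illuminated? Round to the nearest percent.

63%

Phase angle: θ = 360°·(8.6 d)/(29.53 d) = 104.8°.
cos 104.8° = (-0.256), so f = (1 − (-0.256))/2 = 0.628, so 63%.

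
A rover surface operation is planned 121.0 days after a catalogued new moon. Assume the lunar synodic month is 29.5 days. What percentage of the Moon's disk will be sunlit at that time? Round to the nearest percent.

10%

Reduce mod P: 121.0 − 4×29.5 = 3.00 d into the current lunation.
The Moon has covered 3.00/29.5 of its cycle, so θ ≈ 360° × 3.00/29.5 = 36.6°.
With cos θ = 0.803, the lit fraction is (1 − 0.803)/2 ≈ 0.099, so 10%.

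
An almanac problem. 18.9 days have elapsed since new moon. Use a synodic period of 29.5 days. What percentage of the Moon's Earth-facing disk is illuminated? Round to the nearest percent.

82%

The Moon has covered 18.9/29.5 of its cycle, so θ ≈ 360° × 18.9/29.5 = 230.6°.
cos 230.6° = (-0.634), so f = (1 − (-0.634))/2 = 0.817, so 82%.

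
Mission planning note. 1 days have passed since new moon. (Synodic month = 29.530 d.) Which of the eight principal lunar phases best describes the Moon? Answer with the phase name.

At 1/29.530 of the cycle, θ ≈ 12° — the new moon range.

new moon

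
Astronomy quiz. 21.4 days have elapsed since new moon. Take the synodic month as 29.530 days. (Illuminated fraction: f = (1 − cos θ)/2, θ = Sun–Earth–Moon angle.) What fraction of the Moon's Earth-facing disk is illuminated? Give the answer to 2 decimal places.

Phase angle: θ = 360°·(21.4 d)/(29.530 d) = 260.9°.
cos 260.9° = (-0.158), so f = (1 − (-0.158))/2 = 0.579.

0.58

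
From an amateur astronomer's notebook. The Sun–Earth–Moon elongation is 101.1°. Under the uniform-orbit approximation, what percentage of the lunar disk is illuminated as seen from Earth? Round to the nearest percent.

60%

cos 101.1° = (-0.193), so f = (1 − (-0.193))/2 = 0.596, i.e. 60%.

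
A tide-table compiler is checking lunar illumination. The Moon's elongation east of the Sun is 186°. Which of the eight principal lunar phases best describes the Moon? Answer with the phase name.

full moon

186° lies in the full moon sector of the 8-phase cycle.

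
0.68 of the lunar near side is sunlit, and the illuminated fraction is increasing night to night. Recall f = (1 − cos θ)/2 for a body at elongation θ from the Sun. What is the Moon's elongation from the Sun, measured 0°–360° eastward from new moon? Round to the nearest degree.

111°

cos θ = 1 − 2f = -0.360, giving a principal value of 111.1°.
Waxing ⇒ before full, so θ = 111.1°.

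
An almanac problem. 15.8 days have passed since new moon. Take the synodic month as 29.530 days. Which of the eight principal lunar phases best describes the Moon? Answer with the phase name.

full moon

θ ≈ 360° × 15.8/29.530 = 193°, which falls in the full moon sector.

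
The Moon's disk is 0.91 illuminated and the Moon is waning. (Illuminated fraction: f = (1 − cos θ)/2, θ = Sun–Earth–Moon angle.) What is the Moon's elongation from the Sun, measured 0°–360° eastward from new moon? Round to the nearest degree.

cos θ = 1 − 2f = -0.820, giving a principal value of 145.1°.
A waning Moon lies in 180°–360°, so θ = 360° − 145.1° = 214.9°.

215°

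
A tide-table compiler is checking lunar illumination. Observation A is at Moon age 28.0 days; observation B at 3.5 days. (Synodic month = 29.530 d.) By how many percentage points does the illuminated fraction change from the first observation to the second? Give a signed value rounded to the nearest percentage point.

First observation: θ = 360°·28.0/29.530 = 341.3°, so f = 0.026.
Second observation: θ = 42.7°, f = 0.132.
Δf = 0.132 − 0.026 = +0.106, i.e. +11 pp.

+11 percentage points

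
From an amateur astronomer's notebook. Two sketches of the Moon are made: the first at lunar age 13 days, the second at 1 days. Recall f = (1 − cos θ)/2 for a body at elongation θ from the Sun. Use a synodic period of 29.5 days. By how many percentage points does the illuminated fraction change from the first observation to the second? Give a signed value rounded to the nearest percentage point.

θ₁ = 360° × 13/29.5 = 158.6°, f₁ = (1 − cos θ₁)/2 = 0.966.
θ₂ = 360° × 1/29.5 = 12.2°, f₂ = (1 − cos θ₂)/2 = 0.011.
Change = f₂ − f₁ = -0.954 → -95 percentage points.

-95 percentage points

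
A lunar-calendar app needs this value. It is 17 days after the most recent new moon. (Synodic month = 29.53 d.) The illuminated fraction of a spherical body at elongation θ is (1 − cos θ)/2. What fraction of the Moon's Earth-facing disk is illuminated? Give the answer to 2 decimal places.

0.94

The Moon has covered 17/29.53 of its cycle, so θ ≈ 360° × 17/29.53 = 207.2°.
With cos θ = (-0.889), the lit fraction is (1 − (-0.889))/2 ≈ 0.945.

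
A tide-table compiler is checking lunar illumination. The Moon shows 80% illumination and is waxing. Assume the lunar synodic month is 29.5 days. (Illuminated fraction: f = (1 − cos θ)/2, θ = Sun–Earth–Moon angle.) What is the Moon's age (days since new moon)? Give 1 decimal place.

From f = (1 − cos θ)/2: cos θ = 1 − 2×0.80 = -0.600; arccos → 126.9°.
The Moon is waxing (0°–180°), so θ = 126.9° directly.
That fraction of the synodic month is 126.9/360 × 29.5 d ≈ 10.40 d.

10.4 days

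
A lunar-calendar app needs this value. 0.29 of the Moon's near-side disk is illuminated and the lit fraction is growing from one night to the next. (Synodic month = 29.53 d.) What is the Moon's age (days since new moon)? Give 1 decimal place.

5.3 days

From f = (1 − cos θ)/2: cos θ = 1 − 2×0.29 = 0.420; arccos → 65.2°.
Before full moon the principal value applies: θ = 65.2°.
Age = 29.53 × 65.2°/360° ≈ 5.35 days.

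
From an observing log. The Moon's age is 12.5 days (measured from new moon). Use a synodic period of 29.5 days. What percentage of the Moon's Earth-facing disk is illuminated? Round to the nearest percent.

Elongation θ = 360° × 12.5/29.5 ≈ 152.5°.
Illuminated fraction = (1 − cos 152.5°)/2 = (1 − (-0.887))/2 ≈ 0.944, so 94%.

94%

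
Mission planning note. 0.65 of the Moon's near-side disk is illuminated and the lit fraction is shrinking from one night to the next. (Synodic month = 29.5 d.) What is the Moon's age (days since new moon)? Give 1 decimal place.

20.7 days

Invert f = (1 − cos θ)/2 to get cos θ = 1 − 2(0.65) = -0.300, hence θ₀ = arccos -0.300 = 107.5°.
Waning ⇒ past full, so θ = 360° − 107.5° = 252.5°.
At 360°/29.5 d per day, 252.5° corresponds to 20.69 days.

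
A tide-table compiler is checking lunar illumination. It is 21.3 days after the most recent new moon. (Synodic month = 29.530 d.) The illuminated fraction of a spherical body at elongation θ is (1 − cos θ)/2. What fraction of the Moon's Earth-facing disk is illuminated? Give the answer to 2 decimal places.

0.59

Elongation θ = 360° × 21.3/29.530 ≈ 259.7°.
Illuminated fraction = (1 − cos 259.7°)/2 = (1 − (-0.179))/2 ≈ 0.590.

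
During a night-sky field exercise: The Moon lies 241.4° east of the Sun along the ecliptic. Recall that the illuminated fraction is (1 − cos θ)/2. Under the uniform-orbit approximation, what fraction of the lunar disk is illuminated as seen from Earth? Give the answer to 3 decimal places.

0.739

f = (1 − cos 241.4°)/2 = (1 − (-0.479))/2 ≈ 0.739.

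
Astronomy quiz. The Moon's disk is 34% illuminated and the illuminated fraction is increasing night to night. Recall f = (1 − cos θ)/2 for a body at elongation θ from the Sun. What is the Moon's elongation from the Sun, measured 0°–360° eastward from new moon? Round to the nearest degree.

71°

cos θ = 1 − 2f = 0.320, giving a principal value of 71.3°.
Before full moon the principal value applies: θ = 71.3°.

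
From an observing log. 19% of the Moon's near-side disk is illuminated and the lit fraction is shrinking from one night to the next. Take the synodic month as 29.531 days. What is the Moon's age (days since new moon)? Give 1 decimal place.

25.3 days

Invert f = (1 − cos θ)/2 to get cos θ = 1 − 2(0.19) = 0.620, hence θ₀ = arccos 0.620 = 51.7°.
Waning ⇒ past full, so θ = 360° − 51.7° = 308.3°.
At 360°/29.531 d per day, 308.3° corresponds to 25.29 days.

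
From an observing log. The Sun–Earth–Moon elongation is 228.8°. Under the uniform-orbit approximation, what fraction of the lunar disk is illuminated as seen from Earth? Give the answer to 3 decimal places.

f = (1 − cos 228.8°)/2 = (1 − (-0.659))/2 ≈ 0.829.

0.829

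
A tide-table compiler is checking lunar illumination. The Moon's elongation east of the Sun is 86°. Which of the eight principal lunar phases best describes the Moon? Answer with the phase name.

first quarter

The first quarter sector spans roughly 68°–112°; 86° falls inside it.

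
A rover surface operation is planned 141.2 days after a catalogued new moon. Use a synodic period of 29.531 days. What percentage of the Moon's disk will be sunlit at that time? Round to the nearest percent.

141.2/29.531 = 4.781 lunations, so 4 complete cycles and 23.08 d into the next.
Elongation θ = 360° × 23.08/29.531 ≈ 281.3°.
Illuminated fraction = (1 − cos 281.3°)/2 = (1 − 0.196)/2 ≈ 0.402, so 40%.

40%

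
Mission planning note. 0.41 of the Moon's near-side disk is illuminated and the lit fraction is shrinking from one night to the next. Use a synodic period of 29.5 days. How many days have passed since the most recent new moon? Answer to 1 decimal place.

23.0 days

From f = (1 − cos θ)/2: cos θ = 1 − 2×0.41 = 0.180; arccos → 79.6°.
A waning Moon lies in 180°–360°, so θ = 360° − 79.6° = 280.4°.
Age = 29.5 × 280.4°/360° ≈ 22.97 days.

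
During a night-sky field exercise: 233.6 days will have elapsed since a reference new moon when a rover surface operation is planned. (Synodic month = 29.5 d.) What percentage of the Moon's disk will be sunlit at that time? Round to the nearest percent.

6%

233.6/29.5 = 7.919 lunations, so 7 complete cycles and 27.10 d into the next.
The Moon has covered 27.10/29.5 of its cycle, so θ ≈ 360° × 27.10/29.5 = 330.7°.
With cos θ = 0.872, the lit fraction is (1 − 0.872)/2 ≈ 0.064, so 6%.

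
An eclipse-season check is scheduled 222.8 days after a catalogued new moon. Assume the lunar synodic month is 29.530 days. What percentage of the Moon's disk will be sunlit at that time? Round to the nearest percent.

222.8 d spans 7 complete synodic months (7 × 29.530 = 206.71 d) plus 16.09 d.
Phase angle: θ = 360°·(16.09 d)/(29.530 d) = 196.2°.
With cos θ = (-0.961), the lit fraction is (1 − (-0.961))/2 ≈ 0.980, so 98%.

98%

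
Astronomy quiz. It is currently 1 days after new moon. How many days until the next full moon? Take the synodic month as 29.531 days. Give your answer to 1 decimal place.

13.8 days

Full moon is 0.5 of the way through the cycle: age 0.5 × 29.531 = 14.765 d.
So 13.765 days remain (14.765 − 1).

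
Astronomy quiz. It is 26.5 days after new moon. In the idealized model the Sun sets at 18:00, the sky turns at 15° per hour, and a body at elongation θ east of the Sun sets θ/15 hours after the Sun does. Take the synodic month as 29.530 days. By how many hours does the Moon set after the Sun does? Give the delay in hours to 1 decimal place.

21.5 h

Elongation θ = 360° × 26.5/29.530 ≈ 323.1°.
At 15° of sky rotation per hour, 323.1° corresponds to a 21.54 h lag.
So the Moon sets 21.54 h after the Sun.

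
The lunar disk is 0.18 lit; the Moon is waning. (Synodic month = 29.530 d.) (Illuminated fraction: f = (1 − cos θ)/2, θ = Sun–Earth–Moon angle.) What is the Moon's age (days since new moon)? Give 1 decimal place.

From f = (1 − cos θ)/2: cos θ = 1 − 2×0.18 = 0.640; arccos → 50.2°.
Waning ⇒ past full, so θ = 360° − 50.2° = 309.8°.
Age = 29.530 × 309.8°/360° ≈ 25.41 days.

25.4 days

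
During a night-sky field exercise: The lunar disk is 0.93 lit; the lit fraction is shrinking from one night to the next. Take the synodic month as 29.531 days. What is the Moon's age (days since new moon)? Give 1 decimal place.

From f = (1 − cos θ)/2: cos θ = 1 − 2×0.93 = -0.860; arccos → 149.3°.
Waning ⇒ past full, so θ = 360° − 149.3° = 210.7°.
At 360°/29.531 d per day, 210.7° corresponds to 17.28 days.

17.3 days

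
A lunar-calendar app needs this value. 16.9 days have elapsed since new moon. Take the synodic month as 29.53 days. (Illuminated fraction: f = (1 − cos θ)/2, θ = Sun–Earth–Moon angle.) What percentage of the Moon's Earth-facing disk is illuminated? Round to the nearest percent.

95%

Phase angle: θ = 360°·(16.9 d)/(29.53 d) = 206.0°.
Illuminated fraction = (1 − cos 206.0°)/2 = (1 − (-0.899))/2 ≈ 0.949, so 95%.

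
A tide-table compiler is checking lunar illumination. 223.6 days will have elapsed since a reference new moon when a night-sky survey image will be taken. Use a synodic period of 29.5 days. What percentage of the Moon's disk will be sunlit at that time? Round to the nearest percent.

Reduce mod P: 223.6 − 7×29.5 = 17.10 d into the current lunation.
Elongation θ = 360° × 17.10/29.5 ≈ 208.7°.
With cos θ = (-0.877), the lit fraction is (1 − (-0.877))/2 ≈ 0.939, so 94%.

94%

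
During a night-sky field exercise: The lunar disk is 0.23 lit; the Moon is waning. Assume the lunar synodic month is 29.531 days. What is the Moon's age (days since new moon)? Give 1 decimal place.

24.8 days

Invert f = (1 − cos θ)/2 to get cos θ = 1 − 2(0.23) = 0.540, hence θ₀ = arccos 0.540 = 57.3°.
Since the Moon is past full (waning), take the reflex angle: θ = 360° − 57.3° = 302.7°.
At 360°/29.531 d per day, 302.7° corresponds to 24.83 days.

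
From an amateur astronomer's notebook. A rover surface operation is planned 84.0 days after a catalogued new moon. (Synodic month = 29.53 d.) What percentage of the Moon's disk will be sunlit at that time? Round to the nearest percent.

Reduce mod P: 84.0 − 2×29.53 = 24.94 d into the current lunation.
Phase angle: θ = 360°·(24.94 d)/(29.53 d) = 304.0°.
With cos θ = 0.560, the lit fraction is (1 − 0.560)/2 ≈ 0.220, so 22%.

22%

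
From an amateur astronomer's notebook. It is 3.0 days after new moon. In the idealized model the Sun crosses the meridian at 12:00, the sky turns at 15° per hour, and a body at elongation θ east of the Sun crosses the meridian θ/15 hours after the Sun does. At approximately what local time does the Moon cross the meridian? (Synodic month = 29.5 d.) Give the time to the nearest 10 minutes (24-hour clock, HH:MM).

Phase angle: θ = 360°·(3.0 d)/(29.5 d) = 36.6°.
Delay after the Sun = 36.6° / (15°/h) ≈ 2.44 h.
12:00 + 2.441 h ≈ 14:26 → 14:30 to the nearest ten minutes.

14:30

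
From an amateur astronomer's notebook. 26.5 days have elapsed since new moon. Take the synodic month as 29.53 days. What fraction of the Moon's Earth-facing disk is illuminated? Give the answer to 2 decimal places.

0.10

Phase angle: θ = 360°·(26.5 d)/(29.53 d) = 323.1°.
cos 323.1° = 0.799, so f = (1 − 0.799)/2 = 0.100.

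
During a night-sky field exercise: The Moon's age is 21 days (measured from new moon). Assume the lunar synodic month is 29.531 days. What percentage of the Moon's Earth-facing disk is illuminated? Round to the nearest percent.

62%

The Moon has covered 21/29.531 of its cycle, so θ ≈ 360° × 21/29.531 = 256.0°.
With cos θ = (-0.242), the lit fraction is (1 − (-0.242))/2 ≈ 0.621, so 62%.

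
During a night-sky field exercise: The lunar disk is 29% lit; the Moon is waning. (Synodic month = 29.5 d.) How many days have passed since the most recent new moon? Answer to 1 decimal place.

24.2 days

Invert f = (1 − cos θ)/2 to get cos θ = 1 − 2(0.29) = 0.420, hence θ₀ = arccos 0.420 = 65.2°.
Since the Moon is past full (waning), take the reflex angle: θ = 360° − 65.2° = 294.8°.
At 360°/29.5 d per day, 294.8° corresponds to 24.16 days.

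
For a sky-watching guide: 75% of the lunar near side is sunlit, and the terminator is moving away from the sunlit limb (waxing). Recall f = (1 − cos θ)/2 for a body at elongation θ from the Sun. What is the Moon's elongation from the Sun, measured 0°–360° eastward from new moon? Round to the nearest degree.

120°

Invert f = (1 − cos θ)/2 to get cos θ = 1 − 2(0.75) = -0.500, hence θ₀ = arccos -0.500 = 120.0°.
The Moon is waxing (0°–180°), so θ = 120.0° directly.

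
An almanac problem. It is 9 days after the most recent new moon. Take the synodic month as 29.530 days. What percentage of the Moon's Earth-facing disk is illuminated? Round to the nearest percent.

67%

The Moon has covered 9/29.530 of its cycle, so θ ≈ 360° × 9/29.530 = 109.7°.
With cos θ = (-0.337), the lit fraction is (1 − (-0.337))/2 ≈ 0.669, so 67%.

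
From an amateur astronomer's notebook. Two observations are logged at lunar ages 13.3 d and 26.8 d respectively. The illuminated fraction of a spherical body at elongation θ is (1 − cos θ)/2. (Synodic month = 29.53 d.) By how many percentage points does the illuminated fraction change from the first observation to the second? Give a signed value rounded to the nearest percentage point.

-89 percentage points

θ₁ = 360° × 13.3/29.53 = 162.1°, f₁ = (1 − cos θ₁)/2 = 0.976.
θ₂ = 360° × 26.8/29.53 = 326.7°, f₂ = (1 − cos θ₂)/2 = 0.082.
Change = f₂ − f₁ = -0.894 → -89 percentage points.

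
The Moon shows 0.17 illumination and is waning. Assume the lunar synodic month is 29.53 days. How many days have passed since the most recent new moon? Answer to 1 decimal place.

From f = (1 − cos θ)/2: cos θ = 1 − 2×0.17 = 0.660; arccos → 48.7°.
A waning Moon lies in 180°–360°, so θ = 360° − 48.7° = 311.3°.
Age = 29.53 × 311.3°/360° ≈ 25.54 days.

25.5 days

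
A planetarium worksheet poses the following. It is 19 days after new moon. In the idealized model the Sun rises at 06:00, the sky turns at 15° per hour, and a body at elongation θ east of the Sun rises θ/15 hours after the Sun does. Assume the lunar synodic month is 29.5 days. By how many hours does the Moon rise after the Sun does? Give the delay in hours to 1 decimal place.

Elongation θ = 360° × 19/29.5 ≈ 231.9°.
The Moon trails the Sun by θ/15 = 231.9/15 ≈ 15.46 hours.
So the Moon rises 15.46 h after the Sun.

15.5 h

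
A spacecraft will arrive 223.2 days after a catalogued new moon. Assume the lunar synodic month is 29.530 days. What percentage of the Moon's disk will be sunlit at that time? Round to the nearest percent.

97%

223.2 d spans 7 complete synodic months (7 × 29.530 = 206.71 d) plus 16.49 d.
Phase angle: θ = 360°·(16.49 d)/(29.530 d) = 201.0°.
With cos θ = (-0.933), the lit fraction is (1 − (-0.933))/2 ≈ 0.967, so 97%.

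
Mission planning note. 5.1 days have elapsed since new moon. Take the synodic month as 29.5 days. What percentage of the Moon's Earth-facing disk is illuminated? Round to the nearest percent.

Phase angle: θ = 360°·(5.1 d)/(29.5 d) = 62.2°.
Illuminated fraction = (1 − cos 62.2°)/2 = (1 − 0.466)/2 ≈ 0.267, so 27%.

27%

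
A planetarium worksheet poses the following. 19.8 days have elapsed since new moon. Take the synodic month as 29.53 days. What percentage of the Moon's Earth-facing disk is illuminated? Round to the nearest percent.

The Moon has covered 19.8/29.53 of its cycle, so θ ≈ 360° × 19.8/29.53 = 241.4°.
Illuminated fraction = (1 − cos 241.4°)/2 = (1 − (-0.479))/2 ≈ 0.739, so 74%.

74%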